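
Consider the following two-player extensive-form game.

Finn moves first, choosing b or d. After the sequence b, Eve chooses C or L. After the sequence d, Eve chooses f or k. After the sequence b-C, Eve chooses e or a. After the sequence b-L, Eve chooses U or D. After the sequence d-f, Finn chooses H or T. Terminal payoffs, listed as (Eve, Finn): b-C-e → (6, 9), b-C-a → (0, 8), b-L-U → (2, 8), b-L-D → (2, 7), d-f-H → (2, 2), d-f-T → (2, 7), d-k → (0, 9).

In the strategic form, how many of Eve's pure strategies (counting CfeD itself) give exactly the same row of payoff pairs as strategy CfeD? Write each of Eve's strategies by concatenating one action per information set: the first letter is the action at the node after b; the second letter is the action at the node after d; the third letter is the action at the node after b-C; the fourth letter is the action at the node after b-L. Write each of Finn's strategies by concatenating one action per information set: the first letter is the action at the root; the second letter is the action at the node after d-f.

2

Row for CfeD (columns bH, bT, dH, dT): (6,9) (6,9) (2,2) (2,7).
Under CfeD, Eve's choice at the node after b-L can never be reached regardless of what Finn does, so varying those choices leaves every outcome unchanged.
Holding the reachable choices fixed and varying the unreachable one freely already gives 2 equivalent strategies.
No other strategy reproduces this row, so those 2 are the full class: CfeU, CfeD.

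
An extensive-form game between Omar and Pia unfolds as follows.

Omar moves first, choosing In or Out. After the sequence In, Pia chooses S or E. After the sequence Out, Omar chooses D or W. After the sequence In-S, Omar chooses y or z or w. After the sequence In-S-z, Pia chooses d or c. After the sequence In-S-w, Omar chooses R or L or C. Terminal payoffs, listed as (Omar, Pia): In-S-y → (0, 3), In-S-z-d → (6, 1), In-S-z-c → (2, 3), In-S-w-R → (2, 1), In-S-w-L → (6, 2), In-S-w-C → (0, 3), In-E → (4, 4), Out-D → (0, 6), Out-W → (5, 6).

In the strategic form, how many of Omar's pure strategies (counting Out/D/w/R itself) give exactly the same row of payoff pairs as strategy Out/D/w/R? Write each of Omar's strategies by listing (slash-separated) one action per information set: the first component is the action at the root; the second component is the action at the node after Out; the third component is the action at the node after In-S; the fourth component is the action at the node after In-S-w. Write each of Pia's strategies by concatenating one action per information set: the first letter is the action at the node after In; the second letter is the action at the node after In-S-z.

Row for Out/D/w/R (columns Sd, Sc, Ed, Ec): (0,6) (0,6) (0,6) (0,6).
Under Out/D/w/R, Omar's choice at the node after In-S and at the node after In-S-w can never be reached regardless of what Pia does, so varying those choices leaves every outcome unchanged.
Holding the reachable choices fixed and varying the unreachable ones freely already gives 3 × 3 = 9 equivalent strategies.
No other strategy reproduces this row, so those 9 are the full class: Out/D/y/R, Out/D/y/L, Out/D/y/C, Out/D/z/R, Out/D/z/L, Out/D/z/C, Out/D/w/R, Out/D/w/L, Out/D/w/C.

9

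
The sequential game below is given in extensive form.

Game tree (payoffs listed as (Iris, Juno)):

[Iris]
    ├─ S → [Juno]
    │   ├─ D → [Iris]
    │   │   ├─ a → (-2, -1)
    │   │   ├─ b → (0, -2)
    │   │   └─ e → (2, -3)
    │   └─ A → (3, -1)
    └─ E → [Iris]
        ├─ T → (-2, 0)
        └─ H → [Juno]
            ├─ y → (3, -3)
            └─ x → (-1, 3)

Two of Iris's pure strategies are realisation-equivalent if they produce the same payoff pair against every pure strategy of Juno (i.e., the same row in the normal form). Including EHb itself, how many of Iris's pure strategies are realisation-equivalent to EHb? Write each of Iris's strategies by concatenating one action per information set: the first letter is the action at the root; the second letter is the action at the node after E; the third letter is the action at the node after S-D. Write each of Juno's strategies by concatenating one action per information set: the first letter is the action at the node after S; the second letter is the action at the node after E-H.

3

Row for EHb (columns Dy, Dx, Ay, Ax): (3,-3) (-1,3) (3,-3) (-1,3).
Under EHb, Iris's choice at the node after S-D can never be reached regardless of what Juno does, so varying those choices leaves every outcome unchanged.
Holding the reachable choices fixed and varying the unreachable one freely already gives 3 equivalent strategies.
No other strategy reproduces this row, so those 3 are the full class: EHa, EHb, EHe.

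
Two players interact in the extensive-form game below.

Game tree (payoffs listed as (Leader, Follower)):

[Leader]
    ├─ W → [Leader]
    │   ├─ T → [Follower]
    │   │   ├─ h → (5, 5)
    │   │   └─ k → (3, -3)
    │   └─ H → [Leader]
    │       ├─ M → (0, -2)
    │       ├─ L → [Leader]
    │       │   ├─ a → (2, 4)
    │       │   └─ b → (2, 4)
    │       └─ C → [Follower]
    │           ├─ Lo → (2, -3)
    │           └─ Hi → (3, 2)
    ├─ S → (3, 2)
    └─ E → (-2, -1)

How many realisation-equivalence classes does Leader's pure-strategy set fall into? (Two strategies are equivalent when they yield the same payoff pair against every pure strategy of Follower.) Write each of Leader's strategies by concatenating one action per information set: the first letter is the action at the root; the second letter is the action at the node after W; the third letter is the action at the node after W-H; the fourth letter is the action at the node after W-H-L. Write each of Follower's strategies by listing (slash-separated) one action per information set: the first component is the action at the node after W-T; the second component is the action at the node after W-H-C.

6

Leader has 36 pure strategies: WTMa, WTMb, WTLa, WTLb, WTCa, WTCb, WHMa, WHMb, WHLa, WHLb, WHCa, WHCb, STMa, STMb, STLa, STLb, STCa, STCb, SHMa, SHMb, SHLa, SHLb, SHCa, SHCb, ETMa, ETMb, ETLa, ETLb, ETCa, ETCb, EHMa, EHMb, EHLa, EHLb, EHCa, EHCb. Columns: h/Lo, h/Hi, k/Lo, k/Hi.
{WTMa, WTMb, WTLa, WTLb, WTCa, WTCb} → row (5,5) (5,5) (3,-3) (3,-3)
{WHMa, WHMb} → row (0,-2) (0,-2) (0,-2) (0,-2)
{WHLa, WHLb} → row (2,4) (2,4) (2,4) (2,4)
{WHCa, WHCb} → row (2,-3) (3,2) (2,-3) (3,2)
{STMa, STMb, STLa, STLb, STCa, STCb, SHMa, SHMb, SHLa, SHLb, SHCa, SHCb} → row (3,2) (3,2) (3,2) (3,2)
{ETMa, ETMb, ETLa, ETLb, ETCa, ETCb, EHMa, EHMb, EHLa, EHLb, EHCa, EHCb} → row (-2,-1) (-2,-1) (-2,-1) (-2,-1)
That's 6 distinct rows out of 36 strategies.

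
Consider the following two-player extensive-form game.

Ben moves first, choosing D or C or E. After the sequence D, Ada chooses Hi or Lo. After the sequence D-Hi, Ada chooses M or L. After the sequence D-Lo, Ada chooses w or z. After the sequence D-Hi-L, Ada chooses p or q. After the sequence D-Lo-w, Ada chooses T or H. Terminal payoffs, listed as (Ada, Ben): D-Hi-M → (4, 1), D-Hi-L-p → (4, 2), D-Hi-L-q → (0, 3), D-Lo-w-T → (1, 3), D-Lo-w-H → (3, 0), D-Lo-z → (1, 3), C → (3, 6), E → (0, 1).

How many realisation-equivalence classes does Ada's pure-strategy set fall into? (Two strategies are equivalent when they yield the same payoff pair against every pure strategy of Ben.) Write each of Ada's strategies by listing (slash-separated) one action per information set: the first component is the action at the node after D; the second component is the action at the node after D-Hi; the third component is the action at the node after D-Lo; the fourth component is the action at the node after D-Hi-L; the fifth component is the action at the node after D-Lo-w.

5

Ada has 32 pure strategies: Hi/M/w/p/T, Hi/M/w/p/H, Hi/M/w/q/T, Hi/M/w/q/H, Hi/M/z/p/T, Hi/M/z/p/H, Hi/M/z/q/T, Hi/M/z/q/H, Hi/L/w/p/T, Hi/L/w/p/H, Hi/L/w/q/T, Hi/L/w/q/H, Hi/L/z/p/T, Hi/L/z/p/H, Hi/L/z/q/T, Hi/L/z/q/H, Lo/M/w/p/T, Lo/M/w/p/H, Lo/M/w/q/T, Lo/M/w/q/H, Lo/M/z/p/T, Lo/M/z/p/H, Lo/M/z/q/T, Lo/M/z/q/H, Lo/L/w/p/T, Lo/L/w/p/H, Lo/L/w/q/T, Lo/L/w/q/H, Lo/L/z/p/T, Lo/L/z/p/H, Lo/L/z/q/T, Lo/L/z/q/H. Columns: D, C, E.
{Hi/M/w/p/T, Hi/M/w/p/H, Hi/M/w/q/T, Hi/M/w/q/H, Hi/M/z/p/T, Hi/M/z/p/H, Hi/M/z/q/T, Hi/M/z/q/H} → row (4,1) (3,6) (0,1)
{Hi/L/w/p/T, Hi/L/w/p/H, Hi/L/z/p/T, Hi/L/z/p/H} → row (4,2) (3,6) (0,1)
{Hi/L/w/q/T, Hi/L/w/q/H, Hi/L/z/q/T, Hi/L/z/q/H} → row (0,3) (3,6) (0,1)
{Lo/M/w/p/T, Lo/M/w/q/T, Lo/M/z/p/T, Lo/M/z/p/H, Lo/M/z/q/T, Lo/M/z/q/H, Lo/L/w/p/T, Lo/L/w/q/T, Lo/L/z/p/T, Lo/L/z/p/H, Lo/L/z/q/T, Lo/L/z/q/H} → row (1,3) (3,6) (0,1)
{Lo/M/w/p/H, Lo/M/w/q/H, Lo/L/w/p/H, Lo/L/w/q/H} → row (3,0) (3,6) (0,1)
That's 5 distinct rows out of 32 strategies.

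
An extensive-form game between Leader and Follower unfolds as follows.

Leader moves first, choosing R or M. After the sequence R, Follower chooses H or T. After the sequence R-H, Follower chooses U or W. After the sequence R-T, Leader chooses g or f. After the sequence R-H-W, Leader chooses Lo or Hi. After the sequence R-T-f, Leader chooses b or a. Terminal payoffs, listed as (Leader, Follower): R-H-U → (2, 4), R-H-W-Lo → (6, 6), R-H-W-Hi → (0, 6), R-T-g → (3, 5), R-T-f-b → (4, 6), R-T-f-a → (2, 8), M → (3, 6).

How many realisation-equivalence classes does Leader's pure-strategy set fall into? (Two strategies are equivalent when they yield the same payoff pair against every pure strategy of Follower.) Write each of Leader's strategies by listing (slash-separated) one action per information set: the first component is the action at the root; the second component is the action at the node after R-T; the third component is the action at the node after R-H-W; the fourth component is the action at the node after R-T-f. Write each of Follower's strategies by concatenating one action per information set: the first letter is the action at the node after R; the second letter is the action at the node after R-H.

7

Leader has 16 pure strategies: R/g/Lo/b, R/g/Lo/a, R/g/Hi/b, R/g/Hi/a, R/f/Lo/b, R/f/Lo/a, R/f/Hi/b, R/f/Hi/a, M/g/Lo/b, M/g/Lo/a, M/g/Hi/b, M/g/Hi/a, M/f/Lo/b, M/f/Lo/a, M/f/Hi/b, M/f/Hi/a. Columns: HU, HW, TU, TW.
{R/g/Lo/b, R/g/Lo/a} → row (2,4) (6,6) (3,5) (3,5)
{R/g/Hi/b, R/g/Hi/a} → row (2,4) (0,6) (3,5) (3,5)
{R/f/Lo/b} → row (2,4) (6,6) (4,6) (4,6)
{R/f/Lo/a} → row (2,4) (6,6) (2,8) (2,8)
{R/f/Hi/b} → row (2,4) (0,6) (4,6) (4,6)
{R/f/Hi/a} → row (2,4) (0,6) (2,8) (2,8)
{M/g/Lo/b, M/g/Lo/a, M/g/Hi/b, M/g/Hi/a, M/f/Lo/b, M/f/Lo/a, M/f/Hi/b, M/f/Hi/a} → row (3,6) (3,6) (3,6) (3,6)
That's 7 distinct rows out of 16 strategies.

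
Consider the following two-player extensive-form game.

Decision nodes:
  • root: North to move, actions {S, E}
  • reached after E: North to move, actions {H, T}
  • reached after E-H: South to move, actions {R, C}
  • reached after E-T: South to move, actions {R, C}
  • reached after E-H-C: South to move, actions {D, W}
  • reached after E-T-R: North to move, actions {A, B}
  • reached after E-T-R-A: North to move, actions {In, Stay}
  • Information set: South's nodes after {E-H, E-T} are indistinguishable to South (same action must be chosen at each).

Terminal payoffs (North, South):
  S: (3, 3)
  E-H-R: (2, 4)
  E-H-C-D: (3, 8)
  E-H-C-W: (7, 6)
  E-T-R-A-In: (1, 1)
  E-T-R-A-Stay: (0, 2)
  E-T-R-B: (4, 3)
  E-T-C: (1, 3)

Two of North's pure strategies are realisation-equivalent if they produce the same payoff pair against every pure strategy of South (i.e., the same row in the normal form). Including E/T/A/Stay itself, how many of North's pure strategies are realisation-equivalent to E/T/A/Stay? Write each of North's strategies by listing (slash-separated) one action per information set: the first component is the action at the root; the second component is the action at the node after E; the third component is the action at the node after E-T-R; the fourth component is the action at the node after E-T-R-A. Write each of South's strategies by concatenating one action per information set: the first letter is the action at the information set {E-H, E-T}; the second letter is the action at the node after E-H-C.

Row for E/T/A/Stay (columns RD, RW, CD, CW): (0,2) (0,2) (1,3) (1,3).
Every one of North's information sets is on the play path for some reply by South when North follows E/T/A/Stay.
Changing the action at any of them therefore changes at least one column, so only E/T/A/Stay itself gives this row.

1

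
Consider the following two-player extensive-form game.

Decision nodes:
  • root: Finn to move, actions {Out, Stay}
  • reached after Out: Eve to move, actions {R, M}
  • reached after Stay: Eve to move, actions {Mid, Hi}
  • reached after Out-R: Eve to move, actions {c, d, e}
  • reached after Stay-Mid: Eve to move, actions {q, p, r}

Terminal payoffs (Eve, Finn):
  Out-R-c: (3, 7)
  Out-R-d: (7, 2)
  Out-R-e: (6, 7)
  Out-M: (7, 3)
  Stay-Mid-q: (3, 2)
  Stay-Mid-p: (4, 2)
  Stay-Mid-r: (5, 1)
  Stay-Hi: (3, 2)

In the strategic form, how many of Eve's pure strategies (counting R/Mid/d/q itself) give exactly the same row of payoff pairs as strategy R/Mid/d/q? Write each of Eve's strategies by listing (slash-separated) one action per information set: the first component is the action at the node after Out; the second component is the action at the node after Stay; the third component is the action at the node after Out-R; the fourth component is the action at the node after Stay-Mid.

Row for R/Mid/d/q (columns Out, Stay): (7,2) (3,2).
Every one of Eve's information sets is on the play path for some reply by Finn when Eve follows R/Mid/d/q.
Even so, R/Hi/d/q, R/Hi/d/p, R/Hi/d/r happen to produce the same payoff in every column — so 4 strategies share this row.

4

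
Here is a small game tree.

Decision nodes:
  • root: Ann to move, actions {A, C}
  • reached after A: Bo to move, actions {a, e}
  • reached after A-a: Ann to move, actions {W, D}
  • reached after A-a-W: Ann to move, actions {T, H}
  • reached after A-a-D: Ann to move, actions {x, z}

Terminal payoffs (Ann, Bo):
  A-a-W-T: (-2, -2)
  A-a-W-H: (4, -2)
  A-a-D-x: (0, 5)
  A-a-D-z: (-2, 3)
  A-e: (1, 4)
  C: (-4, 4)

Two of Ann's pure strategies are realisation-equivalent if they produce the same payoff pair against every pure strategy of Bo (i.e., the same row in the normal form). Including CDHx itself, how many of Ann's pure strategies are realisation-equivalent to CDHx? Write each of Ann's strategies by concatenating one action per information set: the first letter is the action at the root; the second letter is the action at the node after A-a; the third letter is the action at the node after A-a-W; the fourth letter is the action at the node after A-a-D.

8

Row for CDHx (columns a, e): (-4,4) (-4,4).
Under CDHx, Ann's choice at the node after A-a and at the node after A-a-W and at the node after A-a-D can never be reached regardless of what Bo does, so varying those choices leaves every outcome unchanged.
Holding the reachable choices fixed and varying the unreachable ones freely already gives 2 × 2 × 2 = 8 equivalent strategies.
No other strategy reproduces this row, so those 8 are the full class: CWTx, CWTz, CWHx, CWHz, CDTx, CDTz, CDHx, CDHz.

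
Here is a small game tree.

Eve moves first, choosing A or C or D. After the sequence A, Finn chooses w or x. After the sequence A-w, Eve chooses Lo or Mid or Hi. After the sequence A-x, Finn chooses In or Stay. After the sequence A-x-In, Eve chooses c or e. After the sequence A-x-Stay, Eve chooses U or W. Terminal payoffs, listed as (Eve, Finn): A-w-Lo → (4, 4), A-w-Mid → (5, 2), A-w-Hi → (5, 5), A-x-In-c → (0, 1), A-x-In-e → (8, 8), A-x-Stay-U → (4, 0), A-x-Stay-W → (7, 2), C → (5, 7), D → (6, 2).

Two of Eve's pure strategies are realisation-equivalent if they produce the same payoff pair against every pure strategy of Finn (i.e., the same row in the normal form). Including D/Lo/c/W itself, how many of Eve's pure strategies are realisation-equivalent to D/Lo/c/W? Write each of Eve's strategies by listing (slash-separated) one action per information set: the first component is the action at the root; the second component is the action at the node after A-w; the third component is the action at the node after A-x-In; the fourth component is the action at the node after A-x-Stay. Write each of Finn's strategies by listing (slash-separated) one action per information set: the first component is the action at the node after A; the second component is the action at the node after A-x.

Row for D/Lo/c/W (columns w/In, w/Stay, x/In, x/Stay): (6,2) (6,2) (6,2) (6,2).
Under D/Lo/c/W, Eve's choice at the node after A-w and at the node after A-x-In and at the node after A-x-Stay can never be reached regardless of what Finn does, so varying those choices leaves every outcome unchanged.
Holding the reachable choices fixed and varying the unreachable ones freely already gives 3 × 2 × 2 = 12 equivalent strategies.
No other strategy reproduces this row, so those 12 are the full class: D/Lo/c/U, D/Lo/c/W, D/Lo/e/U, D/Lo/e/W, D/Mid/c/U, D/Mid/c/W, D/Mid/e/U, D/Mid/e/W, D/Hi/c/U, D/Hi/c/W, D/Hi/e/U, D/Hi/e/W.

12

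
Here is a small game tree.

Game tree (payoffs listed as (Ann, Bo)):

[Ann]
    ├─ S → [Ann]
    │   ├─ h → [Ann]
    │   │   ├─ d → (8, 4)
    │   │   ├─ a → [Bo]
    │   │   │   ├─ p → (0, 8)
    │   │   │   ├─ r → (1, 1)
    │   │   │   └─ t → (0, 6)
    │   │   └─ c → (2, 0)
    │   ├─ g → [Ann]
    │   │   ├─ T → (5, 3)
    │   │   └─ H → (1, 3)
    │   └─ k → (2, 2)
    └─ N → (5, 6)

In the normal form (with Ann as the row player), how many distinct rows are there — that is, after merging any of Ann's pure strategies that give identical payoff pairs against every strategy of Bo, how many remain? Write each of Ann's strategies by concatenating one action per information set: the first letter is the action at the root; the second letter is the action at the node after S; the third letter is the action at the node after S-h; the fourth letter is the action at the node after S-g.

Ann has 36 pure strategies: ShdT, ShdH, ShaT, ShaH, ShcT, ShcH, SgdT, SgdH, SgaT, SgaH, SgcT, SgcH, SkdT, SkdH, SkaT, SkaH, SkcT, SkcH, NhdT, NhdH, NhaT, NhaH, NhcT, NhcH, NgdT, NgdH, NgaT, NgaH, NgcT, NgcH, NkdT, NkdH, NkaT, NkaH, NkcT, NkcH. Columns: p, r, t.
{ShdT, ShdH} → row (8,4) (8,4) (8,4)
{ShaT, ShaH} → row (0,8) (1,1) (0,6)
{ShcT, ShcH} → row (2,0) (2,0) (2,0)
{SgdT, SgaT, SgcT} → row (5,3) (5,3) (5,3)
{SgdH, SgaH, SgcH} → row (1,3) (1,3) (1,3)
{SkdT, SkdH, SkaT, SkaH, SkcT, SkcH} → row (2,2) (2,2) (2,2)
{NhdT, NhdH, NhaT, NhaH, NhcT, NhcH, NgdT, NgdH, NgaT, NgaH, NgcT, NgcH, NkdT, NkdH, NkaT, NkaH, NkcT, NkcH} → row (5,6) (5,6) (5,6)
That's 7 distinct rows out of 36 strategies.

7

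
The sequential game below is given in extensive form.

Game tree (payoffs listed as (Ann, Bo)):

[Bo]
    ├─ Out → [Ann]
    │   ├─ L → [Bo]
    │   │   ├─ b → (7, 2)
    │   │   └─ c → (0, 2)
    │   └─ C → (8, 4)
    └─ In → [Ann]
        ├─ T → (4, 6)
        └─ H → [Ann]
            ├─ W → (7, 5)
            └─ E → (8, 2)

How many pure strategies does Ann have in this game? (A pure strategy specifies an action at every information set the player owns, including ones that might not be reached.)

Ann owns the node after Out with actions {L, C} — two choices.
Ann owns the node after In with actions {T, H} — two choices.
Ann owns the node after In-H with actions {W, E} — two choices.
A pure strategy fixes one action at each information set independently, so the count is the product 2 × 2 × 2 = 8.
(For reference, Bo has 4 pure strategies, giving a 8×4 normal-form matrix.)

8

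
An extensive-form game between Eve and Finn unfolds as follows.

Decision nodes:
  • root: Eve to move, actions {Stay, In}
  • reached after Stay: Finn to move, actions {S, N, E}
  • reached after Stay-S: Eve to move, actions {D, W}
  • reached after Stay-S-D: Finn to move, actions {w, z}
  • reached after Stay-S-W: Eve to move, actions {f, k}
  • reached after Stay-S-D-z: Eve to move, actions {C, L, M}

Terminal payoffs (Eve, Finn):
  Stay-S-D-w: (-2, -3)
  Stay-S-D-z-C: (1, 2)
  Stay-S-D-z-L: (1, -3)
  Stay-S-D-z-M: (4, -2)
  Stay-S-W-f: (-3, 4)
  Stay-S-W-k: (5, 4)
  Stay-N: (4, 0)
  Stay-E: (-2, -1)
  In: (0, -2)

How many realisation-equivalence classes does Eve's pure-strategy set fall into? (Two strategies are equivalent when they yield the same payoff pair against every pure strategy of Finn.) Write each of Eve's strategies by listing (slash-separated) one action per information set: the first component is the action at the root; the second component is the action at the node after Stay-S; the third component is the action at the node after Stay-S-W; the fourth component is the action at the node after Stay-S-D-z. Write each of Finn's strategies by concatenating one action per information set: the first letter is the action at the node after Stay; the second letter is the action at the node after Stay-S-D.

Eve has 24 pure strategies: Stay/D/f/C, Stay/D/f/L, Stay/D/f/M, Stay/D/k/C, Stay/D/k/L, Stay/D/k/M, Stay/W/f/C, Stay/W/f/L, Stay/W/f/M, Stay/W/k/C, Stay/W/k/L, Stay/W/k/M, In/D/f/C, In/D/f/L, In/D/f/M, In/D/k/C, In/D/k/L, In/D/k/M, In/W/f/C, In/W/f/L, In/W/f/M, In/W/k/C, In/W/k/L, In/W/k/M. Columns: Sw, Sz, Nw, Nz, Ew, Ez.
{Stay/D/f/C, Stay/D/k/C} → row (-2,-3) (1,2) (4,0) (4,0) (-2,-1) (-2,-1)
{Stay/D/f/L, Stay/D/k/L} → row (-2,-3) (1,-3) (4,0) (4,0) (-2,-1) (-2,-1)
{Stay/D/f/M, Stay/D/k/M} → row (-2,-3) (4,-2) (4,0) (4,0) (-2,-1) (-2,-1)
{Stay/W/f/C, Stay/W/f/L, Stay/W/f/M} → row (-3,4) (-3,4) (4,0) (4,0) (-2,-1) (-2,-1)
{Stay/W/k/C, Stay/W/k/L, Stay/W/k/M} → row (5,4) (5,4) (4,0) (4,0) (-2,-1) (-2,-1)
{In/D/f/C, In/D/f/L, In/D/f/M, In/D/k/C, In/D/k/L, In/D/k/M, In/W/f/C, In/W/f/L, In/W/f/M, In/W/k/C, In/W/k/L, In/W/k/M} → row (0,-2) (0,-2) (0,-2) (0,-2) (0,-2) (0,-2)
That's 6 distinct rows out of 24 strategies.

6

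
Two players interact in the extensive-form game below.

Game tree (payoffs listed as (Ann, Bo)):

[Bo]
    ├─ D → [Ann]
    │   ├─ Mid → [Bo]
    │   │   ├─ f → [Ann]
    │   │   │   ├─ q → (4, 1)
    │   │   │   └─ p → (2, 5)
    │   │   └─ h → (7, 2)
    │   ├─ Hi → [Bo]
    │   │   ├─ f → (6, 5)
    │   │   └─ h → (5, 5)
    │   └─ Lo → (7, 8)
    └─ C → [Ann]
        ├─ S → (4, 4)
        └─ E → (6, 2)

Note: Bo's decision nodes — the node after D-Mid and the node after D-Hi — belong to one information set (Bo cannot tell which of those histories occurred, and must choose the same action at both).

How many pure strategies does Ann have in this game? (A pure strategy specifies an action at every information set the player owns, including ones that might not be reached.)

Ann owns the node after D with actions {Mid, Hi, Lo} — three choices.
Ann owns the node after C with actions {S, E} — two choices.
Ann owns the node after D-Mid-f with actions {q, p} — two choices.
A pure strategy fixes one action at each information set independently, so the count is the product 3 × 2 × 2 = 12.
(For reference, Bo has 4 pure strategies, giving a 12×4 normal-form matrix.)

12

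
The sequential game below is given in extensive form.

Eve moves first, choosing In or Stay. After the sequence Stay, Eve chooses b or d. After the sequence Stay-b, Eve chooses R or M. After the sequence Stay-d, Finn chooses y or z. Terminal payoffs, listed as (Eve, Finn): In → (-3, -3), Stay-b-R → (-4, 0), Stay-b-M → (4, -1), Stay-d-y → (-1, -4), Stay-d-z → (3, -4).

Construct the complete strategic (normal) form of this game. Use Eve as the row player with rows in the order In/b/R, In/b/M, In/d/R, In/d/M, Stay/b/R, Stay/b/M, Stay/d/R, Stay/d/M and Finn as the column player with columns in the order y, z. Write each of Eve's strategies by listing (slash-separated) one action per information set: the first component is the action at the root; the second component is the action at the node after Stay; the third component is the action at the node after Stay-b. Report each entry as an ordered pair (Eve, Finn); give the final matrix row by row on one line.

In/b/R: (-3,-3) (-3,-3) | In/b/M: (-3,-3) (-3,-3) | In/d/R: (-3,-3) (-3,-3) | In/d/M: (-3,-3) (-3,-3) | Stay/b/R: (-4,0) (-4,0) | Stay/b/M: (4,-1) (4,-1) | Stay/d/R: (-1,-4) (3,-4) | Stay/d/M: (-1,-4) (3,-4)

Row In/b/R: y→(-3,-3), z→(-3,-3)
Row In/b/M: y→(-3,-3), z→(-3,-3)
Row In/d/R: y→(-3,-3), z→(-3,-3)
Row In/d/M: y→(-3,-3), z→(-3,-3)
Row Stay/b/R: y→(-4,0), z→(-4,0)
Row Stay/b/M: y→(4,-1), z→(4,-1)
Row Stay/d/R: y→(-1,-4), z→(3,-4)
Row Stay/d/M: y→(-1,-4), z→(3,-4)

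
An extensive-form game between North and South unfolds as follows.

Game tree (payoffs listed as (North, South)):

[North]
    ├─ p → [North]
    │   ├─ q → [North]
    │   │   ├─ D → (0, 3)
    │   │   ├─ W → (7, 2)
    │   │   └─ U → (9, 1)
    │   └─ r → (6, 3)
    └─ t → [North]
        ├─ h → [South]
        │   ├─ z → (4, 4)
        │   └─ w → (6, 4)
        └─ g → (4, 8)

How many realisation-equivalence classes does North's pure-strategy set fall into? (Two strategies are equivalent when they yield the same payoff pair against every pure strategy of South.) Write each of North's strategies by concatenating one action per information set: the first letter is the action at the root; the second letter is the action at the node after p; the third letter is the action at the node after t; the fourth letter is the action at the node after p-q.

6

North has 24 pure strategies: pqhD, pqhW, pqhU, pqgD, pqgW, pqgU, prhD, prhW, prhU, prgD, prgW, prgU, tqhD, tqhW, tqhU, tqgD, tqgW, tqgU, trhD, trhW, trhU, trgD, trgW, trgU. Columns: z, w.
{pqhD, pqgD} → row (0,3) (0,3)
{pqhW, pqgW} → row (7,2) (7,2)
{pqhU, pqgU} → row (9,1) (9,1)
{prhD, prhW, prhU, prgD, prgW, prgU} → row (6,3) (6,3)
{tqhD, tqhW, tqhU, trhD, trhW, trhU} → row (4,4) (6,4)
{tqgD, tqgW, tqgU, trgD, trgW, trgU} → row (4,8) (4,8)
That's 6 distinct rows out of 24 strategies.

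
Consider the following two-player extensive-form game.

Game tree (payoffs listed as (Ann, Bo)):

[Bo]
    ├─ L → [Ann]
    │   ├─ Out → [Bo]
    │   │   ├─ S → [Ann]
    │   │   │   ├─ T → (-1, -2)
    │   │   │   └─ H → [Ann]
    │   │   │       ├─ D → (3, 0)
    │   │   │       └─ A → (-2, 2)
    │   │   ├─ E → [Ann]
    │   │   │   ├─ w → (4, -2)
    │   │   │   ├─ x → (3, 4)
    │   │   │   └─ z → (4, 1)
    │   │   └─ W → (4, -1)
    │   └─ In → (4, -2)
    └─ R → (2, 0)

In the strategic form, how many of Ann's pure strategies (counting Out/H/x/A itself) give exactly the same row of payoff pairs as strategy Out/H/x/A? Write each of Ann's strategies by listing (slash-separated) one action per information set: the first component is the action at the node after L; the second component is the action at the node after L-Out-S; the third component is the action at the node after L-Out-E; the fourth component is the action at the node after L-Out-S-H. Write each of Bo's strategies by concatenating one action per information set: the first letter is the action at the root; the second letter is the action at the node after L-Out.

Row for Out/H/x/A (columns LS, LE, LW, RS, RE, RW): (-2,2) (3,4) (4,-1) (2,0) (2,0) (2,0).
Every one of Ann's information sets is on the play path for some reply by Bo when Ann follows Out/H/x/A.
Changing the action at any of them therefore changes at least one column, so only Out/H/x/A itself gives this row.

1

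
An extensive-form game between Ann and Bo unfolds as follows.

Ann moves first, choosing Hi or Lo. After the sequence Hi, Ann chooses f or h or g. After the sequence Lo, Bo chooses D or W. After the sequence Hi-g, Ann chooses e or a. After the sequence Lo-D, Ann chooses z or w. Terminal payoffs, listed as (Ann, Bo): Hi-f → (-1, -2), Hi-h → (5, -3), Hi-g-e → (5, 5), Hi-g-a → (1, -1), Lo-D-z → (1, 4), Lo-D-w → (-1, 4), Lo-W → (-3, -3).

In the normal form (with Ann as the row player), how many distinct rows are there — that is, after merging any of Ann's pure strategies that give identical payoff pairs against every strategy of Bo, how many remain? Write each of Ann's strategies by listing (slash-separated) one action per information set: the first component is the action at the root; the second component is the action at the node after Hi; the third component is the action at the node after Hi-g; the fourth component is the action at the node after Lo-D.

Ann has 24 pure strategies: Hi/f/e/z, Hi/f/e/w, Hi/f/a/z, Hi/f/a/w, Hi/h/e/z, Hi/h/e/w, Hi/h/a/z, Hi/h/a/w, Hi/g/e/z, Hi/g/e/w, Hi/g/a/z, Hi/g/a/w, Lo/f/e/z, Lo/f/e/w, Lo/f/a/z, Lo/f/a/w, Lo/h/e/z, Lo/h/e/w, Lo/h/a/z, Lo/h/a/w, Lo/g/e/z, Lo/g/e/w, Lo/g/a/z, Lo/g/a/w. Columns: D, W.
{Hi/f/e/z, Hi/f/e/w, Hi/f/a/z, Hi/f/a/w} → row (-1,-2) (-1,-2)
{Hi/h/e/z, Hi/h/e/w, Hi/h/a/z, Hi/h/a/w} → row (5,-3) (5,-3)
{Hi/g/e/z, Hi/g/e/w} → row (5,5) (5,5)
{Hi/g/a/z, Hi/g/a/w} → row (1,-1) (1,-1)
{Lo/f/e/z, Lo/f/a/z, Lo/h/e/z, Lo/h/a/z, Lo/g/e/z, Lo/g/a/z} → row (1,4) (-3,-3)
{Lo/f/e/w, Lo/f/a/w, Lo/h/e/w, Lo/h/a/w, Lo/g/e/w, Lo/g/a/w} → row (-1,4) (-3,-3)
That's 6 distinct rows out of 24 strategies.

6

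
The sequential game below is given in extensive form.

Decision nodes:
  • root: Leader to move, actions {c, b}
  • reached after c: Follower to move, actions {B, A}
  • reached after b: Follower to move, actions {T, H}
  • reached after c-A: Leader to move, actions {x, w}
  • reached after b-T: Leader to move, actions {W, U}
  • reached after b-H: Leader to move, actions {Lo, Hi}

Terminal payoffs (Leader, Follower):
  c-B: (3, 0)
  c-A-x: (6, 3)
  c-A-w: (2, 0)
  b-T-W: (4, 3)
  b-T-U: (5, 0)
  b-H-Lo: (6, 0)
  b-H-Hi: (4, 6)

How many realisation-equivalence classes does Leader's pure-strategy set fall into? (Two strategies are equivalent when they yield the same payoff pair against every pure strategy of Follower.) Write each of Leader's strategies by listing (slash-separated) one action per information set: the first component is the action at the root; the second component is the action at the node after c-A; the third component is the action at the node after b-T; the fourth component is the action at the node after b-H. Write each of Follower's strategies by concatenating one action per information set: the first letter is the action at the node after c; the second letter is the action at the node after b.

Leader has 16 pure strategies: c/x/W/Lo, c/x/W/Hi, c/x/U/Lo, c/x/U/Hi, c/w/W/Lo, c/w/W/Hi, c/w/U/Lo, c/w/U/Hi, b/x/W/Lo, b/x/W/Hi, b/x/U/Lo, b/x/U/Hi, b/w/W/Lo, b/w/W/Hi, b/w/U/Lo, b/w/U/Hi. Columns: BT, BH, AT, AH.
{c/x/W/Lo, c/x/W/Hi, c/x/U/Lo, c/x/U/Hi} → row (3,0) (3,0) (6,3) (6,3)
{c/w/W/Lo, c/w/W/Hi, c/w/U/Lo, c/w/U/Hi} → row (3,0) (3,0) (2,0) (2,0)
{b/x/W/Lo, b/w/W/Lo} → row (4,3) (6,0) (4,3) (6,0)
{b/x/W/Hi, b/w/W/Hi} → row (4,3) (4,6) (4,3) (4,6)
{b/x/U/Lo, b/w/U/Lo} → row (5,0) (6,0) (5,0) (6,0)
{b/x/U/Hi, b/w/U/Hi} → row (5,0) (4,6) (5,0) (4,6)
That's 6 distinct rows out of 16 strategies.

6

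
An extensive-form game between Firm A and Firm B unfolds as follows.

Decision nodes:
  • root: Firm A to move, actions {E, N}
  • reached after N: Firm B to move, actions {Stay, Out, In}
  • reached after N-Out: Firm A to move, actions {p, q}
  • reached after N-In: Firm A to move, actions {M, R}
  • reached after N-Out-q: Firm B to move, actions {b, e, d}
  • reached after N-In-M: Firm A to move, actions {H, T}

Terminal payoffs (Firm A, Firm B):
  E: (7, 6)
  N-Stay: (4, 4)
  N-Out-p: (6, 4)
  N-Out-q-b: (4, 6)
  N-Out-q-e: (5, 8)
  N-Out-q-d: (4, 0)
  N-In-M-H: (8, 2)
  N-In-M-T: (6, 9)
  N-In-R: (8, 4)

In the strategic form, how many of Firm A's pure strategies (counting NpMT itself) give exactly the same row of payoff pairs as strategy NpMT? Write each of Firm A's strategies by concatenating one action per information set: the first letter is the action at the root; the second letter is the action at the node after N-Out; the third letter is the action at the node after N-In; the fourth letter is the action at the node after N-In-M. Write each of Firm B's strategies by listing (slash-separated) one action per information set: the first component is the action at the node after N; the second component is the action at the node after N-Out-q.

Row for NpMT (columns Stay/b, Stay/e, Stay/d, Out/b, Out/e, Out/d, In/b, In/e, In/d): (4,4) (4,4) (4,4) (6,4) (6,4) (6,4) (6,9) (6,9) (6,9).
Every one of Firm A's information sets is on the play path for some reply by Firm B when Firm A follows NpMT.
Changing the action at any of them therefore changes at least one column, so only NpMT itself gives this row.

1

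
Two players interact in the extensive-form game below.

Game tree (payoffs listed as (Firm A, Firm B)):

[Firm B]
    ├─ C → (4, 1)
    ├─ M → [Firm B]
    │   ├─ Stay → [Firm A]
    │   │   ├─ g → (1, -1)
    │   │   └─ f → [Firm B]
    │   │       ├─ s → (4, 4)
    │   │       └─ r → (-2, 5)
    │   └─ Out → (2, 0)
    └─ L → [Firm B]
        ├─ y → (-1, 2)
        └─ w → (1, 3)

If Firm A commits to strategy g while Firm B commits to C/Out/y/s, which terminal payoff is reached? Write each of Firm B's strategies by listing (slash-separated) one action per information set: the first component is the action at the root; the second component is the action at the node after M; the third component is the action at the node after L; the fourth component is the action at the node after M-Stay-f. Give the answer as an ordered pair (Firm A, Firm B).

Trace the play path from the root:
  Firm B plays C
→ terminal payoff (4, 1).
(Firm A's choice at the node after M-Stay is never reached on this path, so it doesn't affect the outcome.)

(4, 1)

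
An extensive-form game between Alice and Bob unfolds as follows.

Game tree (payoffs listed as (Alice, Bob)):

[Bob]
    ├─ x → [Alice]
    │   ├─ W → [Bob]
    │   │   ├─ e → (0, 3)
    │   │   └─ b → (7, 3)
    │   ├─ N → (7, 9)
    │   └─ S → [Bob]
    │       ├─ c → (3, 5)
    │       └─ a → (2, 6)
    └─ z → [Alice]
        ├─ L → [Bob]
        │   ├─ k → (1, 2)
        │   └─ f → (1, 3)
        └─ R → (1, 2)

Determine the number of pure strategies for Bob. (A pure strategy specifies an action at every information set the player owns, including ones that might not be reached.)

Bob owns the root with actions {x, z} — two choices.
Bob owns the node after x-W with actions {e, b} — two choices.
Bob owns the node after x-S with actions {c, a} — two choices.
Bob owns the node after z-L with actions {k, f} — two choices.
A pure strategy fixes one action at each information set independently, so the count is the product 2 × 2 × 2 × 2 = 16.

16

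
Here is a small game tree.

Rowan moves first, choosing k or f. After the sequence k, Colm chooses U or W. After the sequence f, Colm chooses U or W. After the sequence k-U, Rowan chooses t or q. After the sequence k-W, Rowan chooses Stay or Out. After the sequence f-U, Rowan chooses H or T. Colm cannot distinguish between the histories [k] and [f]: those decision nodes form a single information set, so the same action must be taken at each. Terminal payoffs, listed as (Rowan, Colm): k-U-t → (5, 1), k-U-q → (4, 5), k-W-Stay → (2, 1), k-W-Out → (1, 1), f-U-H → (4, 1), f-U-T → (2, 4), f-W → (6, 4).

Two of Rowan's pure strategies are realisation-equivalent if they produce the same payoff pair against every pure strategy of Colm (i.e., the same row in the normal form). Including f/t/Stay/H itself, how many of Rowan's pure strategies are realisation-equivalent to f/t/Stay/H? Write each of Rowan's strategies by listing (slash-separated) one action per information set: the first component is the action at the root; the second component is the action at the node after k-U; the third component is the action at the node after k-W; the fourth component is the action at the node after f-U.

Row for f/t/Stay/H (columns U, W): (4,1) (6,4).
Under f/t/Stay/H, Rowan's choice at the node after k-U and at the node after k-W can never be reached regardless of what Colm does, so varying those choices leaves every outcome unchanged.
Holding the reachable choices fixed and varying the unreachable ones freely already gives 2 × 2 = 4 equivalent strategies.
No other strategy reproduces this row, so those 4 are the full class: f/t/Stay/H, f/t/Out/H, f/q/Stay/H, f/q/Out/H.

4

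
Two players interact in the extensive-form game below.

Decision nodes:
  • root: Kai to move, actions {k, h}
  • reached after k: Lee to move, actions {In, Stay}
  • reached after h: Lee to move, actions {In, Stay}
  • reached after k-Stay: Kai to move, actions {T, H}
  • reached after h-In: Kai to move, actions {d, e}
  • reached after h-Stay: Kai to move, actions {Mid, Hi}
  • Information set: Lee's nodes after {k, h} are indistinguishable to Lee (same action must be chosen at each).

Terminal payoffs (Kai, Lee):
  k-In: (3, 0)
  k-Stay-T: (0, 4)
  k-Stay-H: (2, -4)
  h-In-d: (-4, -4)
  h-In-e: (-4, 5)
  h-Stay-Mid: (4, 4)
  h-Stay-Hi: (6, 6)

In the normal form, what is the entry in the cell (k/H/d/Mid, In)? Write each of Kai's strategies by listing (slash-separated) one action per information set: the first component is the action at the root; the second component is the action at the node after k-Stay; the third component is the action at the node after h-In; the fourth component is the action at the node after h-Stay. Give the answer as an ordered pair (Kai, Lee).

(3, 0)

Trace the play path from the root:
  Kai plays k
  Lee plays In at [k]
→ terminal payoff (3, 0).
(Kai's choice at the node after k-Stay is never reached on this path, so it doesn't affect the outcome.)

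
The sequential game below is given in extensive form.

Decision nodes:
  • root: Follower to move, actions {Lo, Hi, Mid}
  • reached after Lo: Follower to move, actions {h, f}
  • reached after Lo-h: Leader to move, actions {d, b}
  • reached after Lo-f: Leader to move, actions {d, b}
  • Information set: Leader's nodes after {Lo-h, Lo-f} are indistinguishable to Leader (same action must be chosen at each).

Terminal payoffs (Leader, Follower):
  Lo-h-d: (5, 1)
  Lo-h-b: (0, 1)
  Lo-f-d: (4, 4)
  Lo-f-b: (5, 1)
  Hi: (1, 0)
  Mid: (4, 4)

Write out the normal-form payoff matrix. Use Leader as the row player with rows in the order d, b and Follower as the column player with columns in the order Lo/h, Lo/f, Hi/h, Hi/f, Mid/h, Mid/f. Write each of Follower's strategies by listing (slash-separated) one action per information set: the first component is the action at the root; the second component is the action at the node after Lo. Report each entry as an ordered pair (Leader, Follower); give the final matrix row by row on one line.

Row d: Lo/h→(5,1), Lo/f→(4,4), Hi/h→(1,0), Hi/f→(1,0), Mid/h→(4,4), Mid/f→(4,4)
Row b: Lo/h→(0,1), Lo/f→(5,1), Hi/h→(1,0), Hi/f→(1,0), Mid/h→(4,4), Mid/f→(4,4)

d: (5,1) (4,4) (1,0) (1,0) (4,4) (4,4) | b: (0,1) (5,1) (1,0) (1,0) (4,4) (4,4)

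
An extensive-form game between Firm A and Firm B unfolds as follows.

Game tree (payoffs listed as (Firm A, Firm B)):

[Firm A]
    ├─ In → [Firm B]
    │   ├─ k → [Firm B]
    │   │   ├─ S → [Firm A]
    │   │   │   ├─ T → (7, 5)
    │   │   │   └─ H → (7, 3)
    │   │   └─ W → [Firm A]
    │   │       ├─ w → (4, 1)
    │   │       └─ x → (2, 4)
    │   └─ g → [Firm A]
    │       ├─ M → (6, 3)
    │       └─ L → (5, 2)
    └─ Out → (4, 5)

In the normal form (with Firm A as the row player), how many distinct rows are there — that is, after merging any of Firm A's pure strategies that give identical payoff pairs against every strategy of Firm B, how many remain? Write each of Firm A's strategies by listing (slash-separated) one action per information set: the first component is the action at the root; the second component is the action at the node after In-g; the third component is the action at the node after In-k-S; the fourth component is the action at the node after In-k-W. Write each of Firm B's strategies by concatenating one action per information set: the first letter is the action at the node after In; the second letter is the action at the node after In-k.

9

Firm A has 16 pure strategies: In/M/T/w, In/M/T/x, In/M/H/w, In/M/H/x, In/L/T/w, In/L/T/x, In/L/H/w, In/L/H/x, Out/M/T/w, Out/M/T/x, Out/M/H/w, Out/M/H/x, Out/L/T/w, Out/L/T/x, Out/L/H/w, Out/L/H/x. Columns: kS, kW, gS, gW.
{In/M/T/w} → row (7,5) (4,1) (6,3) (6,3)
{In/M/T/x} → row (7,5) (2,4) (6,3) (6,3)
{In/M/H/w} → row (7,3) (4,1) (6,3) (6,3)
{In/M/H/x} → row (7,3) (2,4) (6,3) (6,3)
{In/L/T/w} → row (7,5) (4,1) (5,2) (5,2)
{In/L/T/x} → row (7,5) (2,4) (5,2) (5,2)
{In/L/H/w} → row (7,3) (4,1) (5,2) (5,2)
{In/L/H/x} → row (7,3) (2,4) (5,2) (5,2)
{Out/M/T/w, Out/M/T/x, Out/M/H/w, Out/M/H/x, Out/L/T/w, Out/L/T/x, Out/L/H/w, Out/L/H/x} → row (4,5) (4,5) (4,5) (4,5)
That's 9 distinct rows out of 16 strategies.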